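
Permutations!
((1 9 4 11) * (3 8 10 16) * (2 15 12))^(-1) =((1 9 4 11)(2 15 12)(3 8 10 16))^(-1) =(1 11 4 9)(2 12 15)(3 16 10 8)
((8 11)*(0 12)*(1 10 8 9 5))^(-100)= ((0 12)(1 10 8 11 9 5))^(-100)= (12)(1 8 9)(5 10 11)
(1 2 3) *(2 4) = (1 4 2 3) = [0, 4, 3, 1, 2]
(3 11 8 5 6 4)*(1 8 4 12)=[0, 8, 2, 11, 3, 6, 12, 7, 5, 9, 10, 4, 1]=(1 8 5 6 12)(3 11 4)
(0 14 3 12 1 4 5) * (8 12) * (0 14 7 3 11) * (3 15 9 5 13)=(0 7 15 9 5 14 11)(1 4 13 3 8 12)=[7, 4, 2, 8, 13, 14, 6, 15, 12, 5, 10, 0, 1, 3, 11, 9]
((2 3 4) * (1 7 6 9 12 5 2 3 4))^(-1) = (1 3 4 2 5 12 9 6 7)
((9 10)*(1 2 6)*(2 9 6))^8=((1 9 10 6))^8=(10)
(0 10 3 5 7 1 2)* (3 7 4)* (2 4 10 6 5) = (0 6 5 10 7 1 4 3 2) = [6, 4, 0, 2, 3, 10, 5, 1, 8, 9, 7]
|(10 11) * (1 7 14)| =6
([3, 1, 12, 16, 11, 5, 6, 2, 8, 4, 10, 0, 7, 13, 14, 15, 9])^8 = [16, 1, 7, 9, 0, 5, 6, 12, 8, 11, 10, 3, 2, 13, 14, 15, 4]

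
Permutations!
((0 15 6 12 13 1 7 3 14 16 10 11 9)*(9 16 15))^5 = ((0 9)(1 7 3 14 15 6 12 13)(10 11 16))^5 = (0 9)(1 6 3 13 15 7 12 14)(10 16 11)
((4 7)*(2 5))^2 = (7)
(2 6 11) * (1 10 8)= [0, 10, 6, 3, 4, 5, 11, 7, 1, 9, 8, 2]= (1 10 8)(2 6 11)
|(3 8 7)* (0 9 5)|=3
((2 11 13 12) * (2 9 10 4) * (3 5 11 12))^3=(2 10 12 4 9)(3 13 11 5)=((2 12 9 10 4)(3 5 11 13))^3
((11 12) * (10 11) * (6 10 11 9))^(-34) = ((6 10 9)(11 12))^(-34) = (12)(6 9 10)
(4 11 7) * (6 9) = (4 11 7)(6 9) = [0, 1, 2, 3, 11, 5, 9, 4, 8, 6, 10, 7]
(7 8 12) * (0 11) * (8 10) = [11, 1, 2, 3, 4, 5, 6, 10, 12, 9, 8, 0, 7] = (0 11)(7 10 8 12)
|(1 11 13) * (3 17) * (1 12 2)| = 10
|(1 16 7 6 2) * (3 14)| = |(1 16 7 6 2)(3 14)| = 10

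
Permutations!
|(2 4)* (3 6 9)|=|(2 4)(3 6 9)|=6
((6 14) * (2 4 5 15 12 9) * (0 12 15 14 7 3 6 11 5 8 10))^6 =(15)(0 10 8 4 2 9 12)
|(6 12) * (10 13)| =2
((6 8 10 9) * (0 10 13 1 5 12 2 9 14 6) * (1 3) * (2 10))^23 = (0 9 2)(1 6 5 8 12 13 10 3 14)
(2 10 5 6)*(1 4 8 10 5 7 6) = (1 4 8 10 7 6 2 5) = [0, 4, 5, 3, 8, 1, 2, 6, 10, 9, 7]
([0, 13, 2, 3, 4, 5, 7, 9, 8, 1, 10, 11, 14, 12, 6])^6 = [0, 9, 2, 3, 4, 5, 14, 6, 8, 7, 10, 11, 13, 1, 12]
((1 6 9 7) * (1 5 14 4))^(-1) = (1 4 14 5 7 9 6) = ((1 6 9 7 5 14 4))^(-1)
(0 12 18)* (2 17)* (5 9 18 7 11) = (0 12 7 11 5 9 18)(2 17) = [12, 1, 17, 3, 4, 9, 6, 11, 8, 18, 10, 5, 7, 13, 14, 15, 16, 2, 0]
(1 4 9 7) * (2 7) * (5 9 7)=(1 4 7)(2 5 9)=[0, 4, 5, 3, 7, 9, 6, 1, 8, 2]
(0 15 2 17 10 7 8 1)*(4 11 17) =(0 15 2 4 11 17 10 7 8 1) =[15, 0, 4, 3, 11, 5, 6, 8, 1, 9, 7, 17, 12, 13, 14, 2, 16, 10]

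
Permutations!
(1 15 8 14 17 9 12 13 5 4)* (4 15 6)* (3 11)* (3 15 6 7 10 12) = [0, 7, 2, 11, 1, 6, 4, 10, 14, 3, 12, 15, 13, 5, 17, 8, 16, 9] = (1 7 10 12 13 5 6 4)(3 11 15 8 14 17 9)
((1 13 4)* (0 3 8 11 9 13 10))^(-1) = ((0 3 8 11 9 13 4 1 10))^(-1) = (0 10 1 4 13 9 11 8 3)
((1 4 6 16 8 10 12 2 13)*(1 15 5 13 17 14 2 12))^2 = (1 6 8)(2 14 17)(4 16 10)(5 15 13)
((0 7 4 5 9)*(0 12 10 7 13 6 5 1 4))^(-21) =(0 5 10 13 9 7 6 12)(1 4)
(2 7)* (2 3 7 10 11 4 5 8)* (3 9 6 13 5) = [0, 1, 10, 7, 3, 8, 13, 9, 2, 6, 11, 4, 12, 5] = (2 10 11 4 3 7 9 6 13 5 8)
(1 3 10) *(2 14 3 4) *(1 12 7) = (1 4 2 14 3 10 12 7) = [0, 4, 14, 10, 2, 5, 6, 1, 8, 9, 12, 11, 7, 13, 3]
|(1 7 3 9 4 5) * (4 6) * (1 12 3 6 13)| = 9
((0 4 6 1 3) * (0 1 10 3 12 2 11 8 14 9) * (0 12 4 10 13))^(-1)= (0 13 6 4 1 3 10)(2 12 9 14 8 11)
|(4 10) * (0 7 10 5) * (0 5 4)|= |(0 7 10)|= 3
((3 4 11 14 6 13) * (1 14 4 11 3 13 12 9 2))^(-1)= (1 2 9 12 6 14)(3 4 11)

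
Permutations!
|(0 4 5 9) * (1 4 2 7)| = 7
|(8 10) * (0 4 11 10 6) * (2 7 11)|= |(0 4 2 7 11 10 8 6)|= 8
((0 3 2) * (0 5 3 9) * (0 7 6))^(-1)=((0 9 7 6)(2 5 3))^(-1)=(0 6 7 9)(2 3 5)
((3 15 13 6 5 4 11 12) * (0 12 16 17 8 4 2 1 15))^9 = (1 6)(2 13)(4 8 17 16 11)(5 15)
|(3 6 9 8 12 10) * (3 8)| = |(3 6 9)(8 12 10)| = 3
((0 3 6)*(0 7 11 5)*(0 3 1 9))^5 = ((0 1 9)(3 6 7 11 5))^5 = (11)(0 9 1)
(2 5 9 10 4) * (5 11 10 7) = (2 11 10 4)(5 9 7) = [0, 1, 11, 3, 2, 9, 6, 5, 8, 7, 4, 10]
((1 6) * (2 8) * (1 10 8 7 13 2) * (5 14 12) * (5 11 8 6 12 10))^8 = ((1 12 11 8)(2 7 13)(5 14 10 6))^8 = (14)(2 13 7)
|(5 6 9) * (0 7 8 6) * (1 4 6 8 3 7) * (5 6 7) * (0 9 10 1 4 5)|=20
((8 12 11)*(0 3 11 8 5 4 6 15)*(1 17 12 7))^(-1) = (0 15 6 4 5 11 3)(1 7 8 12 17)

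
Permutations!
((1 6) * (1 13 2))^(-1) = (1 2 13 6)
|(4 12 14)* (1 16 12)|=|(1 16 12 14 4)|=5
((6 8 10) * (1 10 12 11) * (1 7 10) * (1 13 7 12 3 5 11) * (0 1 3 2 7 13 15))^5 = (0 15 1)(3 5 11 12)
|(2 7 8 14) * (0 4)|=4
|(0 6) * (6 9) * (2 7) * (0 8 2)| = 6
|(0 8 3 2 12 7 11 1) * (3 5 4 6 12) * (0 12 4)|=12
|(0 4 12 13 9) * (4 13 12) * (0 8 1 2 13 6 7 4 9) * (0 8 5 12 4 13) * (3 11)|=|(0 6 7 13 8 1 2)(3 11)(4 9 5 12)|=28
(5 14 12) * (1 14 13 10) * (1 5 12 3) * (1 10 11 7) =(1 14 3 10 5 13 11 7) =[0, 14, 2, 10, 4, 13, 6, 1, 8, 9, 5, 7, 12, 11, 3]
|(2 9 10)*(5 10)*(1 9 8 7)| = 7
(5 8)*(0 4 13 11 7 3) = (0 4 13 11 7 3)(5 8) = [4, 1, 2, 0, 13, 8, 6, 3, 5, 9, 10, 7, 12, 11]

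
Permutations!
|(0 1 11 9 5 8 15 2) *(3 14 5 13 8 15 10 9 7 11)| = 28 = |(0 1 3 14 5 15 2)(7 11)(8 10 9 13)|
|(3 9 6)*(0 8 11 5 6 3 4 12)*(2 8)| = 8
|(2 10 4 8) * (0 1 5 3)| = |(0 1 5 3)(2 10 4 8)| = 4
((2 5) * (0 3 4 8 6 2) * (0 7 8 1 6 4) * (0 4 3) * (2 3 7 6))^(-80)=((1 2 5 6 3 4)(7 8))^(-80)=(8)(1 3 5)(2 4 6)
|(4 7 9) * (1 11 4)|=|(1 11 4 7 9)|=5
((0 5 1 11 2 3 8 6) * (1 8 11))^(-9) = (11)(0 6 8 5)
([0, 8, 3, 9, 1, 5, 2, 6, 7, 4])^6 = [0, 9, 7, 6, 3, 5, 8, 1, 4, 2]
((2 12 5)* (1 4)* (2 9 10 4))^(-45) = ((1 2 12 5 9 10 4))^(-45) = (1 9 2 10 12 4 5)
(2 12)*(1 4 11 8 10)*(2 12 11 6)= (12)(1 4 6 2 11 8 10)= [0, 4, 11, 3, 6, 5, 2, 7, 10, 9, 1, 8, 12]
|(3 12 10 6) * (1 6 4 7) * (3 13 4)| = 15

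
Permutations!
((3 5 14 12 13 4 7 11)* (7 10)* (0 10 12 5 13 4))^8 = ((0 10 7 11 3 13)(4 12)(5 14))^8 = (14)(0 7 3)(10 11 13)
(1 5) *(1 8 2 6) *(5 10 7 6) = (1 10 7 6)(2 5 8) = [0, 10, 5, 3, 4, 8, 1, 6, 2, 9, 7]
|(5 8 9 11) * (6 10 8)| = 6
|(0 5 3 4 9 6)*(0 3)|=4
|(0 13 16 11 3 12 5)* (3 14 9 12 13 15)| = 10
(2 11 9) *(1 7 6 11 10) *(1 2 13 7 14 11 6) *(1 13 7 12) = (1 14 11 9 7 13 12)(2 10) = [0, 14, 10, 3, 4, 5, 6, 13, 8, 7, 2, 9, 1, 12, 11]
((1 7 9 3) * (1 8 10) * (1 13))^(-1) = (1 13 10 8 3 9 7)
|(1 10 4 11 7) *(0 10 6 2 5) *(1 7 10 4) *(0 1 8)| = |(0 4 11 10 8)(1 6 2 5)| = 20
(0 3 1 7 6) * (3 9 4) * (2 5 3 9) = (0 2 5 3 1 7 6)(4 9) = [2, 7, 5, 1, 9, 3, 0, 6, 8, 4]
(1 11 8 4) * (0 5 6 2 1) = [5, 11, 1, 3, 0, 6, 2, 7, 4, 9, 10, 8] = (0 5 6 2 1 11 8 4)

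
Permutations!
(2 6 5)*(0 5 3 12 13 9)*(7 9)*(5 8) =(0 8 5 2 6 3 12 13 7 9) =[8, 1, 6, 12, 4, 2, 3, 9, 5, 0, 10, 11, 13, 7]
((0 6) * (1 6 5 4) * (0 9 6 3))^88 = ((0 5 4 1 3)(6 9))^88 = (9)(0 1 5 3 4)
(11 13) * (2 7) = (2 7)(11 13) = [0, 1, 7, 3, 4, 5, 6, 2, 8, 9, 10, 13, 12, 11]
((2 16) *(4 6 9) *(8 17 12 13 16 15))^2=((2 15 8 17 12 13 16)(4 6 9))^2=(2 8 12 16 15 17 13)(4 9 6)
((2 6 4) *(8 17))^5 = ((2 6 4)(8 17))^5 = (2 4 6)(8 17)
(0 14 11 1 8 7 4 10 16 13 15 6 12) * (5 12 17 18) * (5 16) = (0 14 11 1 8 7 4 10 5 12)(6 17 18 16 13 15) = [14, 8, 2, 3, 10, 12, 17, 4, 7, 9, 5, 1, 0, 15, 11, 6, 13, 18, 16]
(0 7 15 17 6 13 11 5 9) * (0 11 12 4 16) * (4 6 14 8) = (0 7 15 17 14 8 4 16)(5 9 11)(6 13 12) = [7, 1, 2, 3, 16, 9, 13, 15, 4, 11, 10, 5, 6, 12, 8, 17, 0, 14]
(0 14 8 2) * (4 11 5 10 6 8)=[14, 1, 0, 3, 11, 10, 8, 7, 2, 9, 6, 5, 12, 13, 4]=(0 14 4 11 5 10 6 8 2)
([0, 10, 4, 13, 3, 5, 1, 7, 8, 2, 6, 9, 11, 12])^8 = (1 6 10)(2 4 3 13 12 11 9)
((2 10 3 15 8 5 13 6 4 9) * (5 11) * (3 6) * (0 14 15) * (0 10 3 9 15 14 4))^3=(0 8 13 3)(2 6 15 5)(4 11 9 10)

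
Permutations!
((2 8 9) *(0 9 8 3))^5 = (0 9 2 3)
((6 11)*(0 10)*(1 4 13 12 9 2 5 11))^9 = ((0 10)(1 4 13 12 9 2 5 11 6))^9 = (13)(0 10)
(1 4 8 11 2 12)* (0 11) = [11, 4, 12, 3, 8, 5, 6, 7, 0, 9, 10, 2, 1] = (0 11 2 12 1 4 8)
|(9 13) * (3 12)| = |(3 12)(9 13)| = 2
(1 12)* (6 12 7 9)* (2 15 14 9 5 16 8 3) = (1 7 5 16 8 3 2 15 14 9 6 12) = [0, 7, 15, 2, 4, 16, 12, 5, 3, 6, 10, 11, 1, 13, 9, 14, 8]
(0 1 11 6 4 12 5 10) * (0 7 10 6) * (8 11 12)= (0 1 12 5 6 4 8 11)(7 10)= [1, 12, 2, 3, 8, 6, 4, 10, 11, 9, 7, 0, 5]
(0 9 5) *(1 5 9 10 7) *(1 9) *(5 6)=(0 10 7 9 1 6 5)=[10, 6, 2, 3, 4, 0, 5, 9, 8, 1, 7]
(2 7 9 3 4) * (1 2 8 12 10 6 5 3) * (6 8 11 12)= [0, 2, 7, 4, 11, 3, 5, 9, 6, 1, 8, 12, 10]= (1 2 7 9)(3 4 11 12 10 8 6 5)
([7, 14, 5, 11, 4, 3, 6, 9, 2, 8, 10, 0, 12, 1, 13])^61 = (0 5 9 11 2 7 3 8)(1 14 13)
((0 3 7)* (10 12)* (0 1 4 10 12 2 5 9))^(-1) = ((12)(0 3 7 1 4 10 2 5 9))^(-1) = (12)(0 9 5 2 10 4 1 7 3)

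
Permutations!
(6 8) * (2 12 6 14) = (2 12 6 8 14) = [0, 1, 12, 3, 4, 5, 8, 7, 14, 9, 10, 11, 6, 13, 2]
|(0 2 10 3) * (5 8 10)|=|(0 2 5 8 10 3)|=6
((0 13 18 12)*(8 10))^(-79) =((0 13 18 12)(8 10))^(-79) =(0 13 18 12)(8 10)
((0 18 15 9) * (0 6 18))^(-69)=((6 18 15 9))^(-69)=(6 9 15 18)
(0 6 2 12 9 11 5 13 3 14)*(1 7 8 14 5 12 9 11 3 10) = (0 6 2 9 3 5 13 10 1 7 8 14)(11 12) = [6, 7, 9, 5, 4, 13, 2, 8, 14, 3, 1, 12, 11, 10, 0]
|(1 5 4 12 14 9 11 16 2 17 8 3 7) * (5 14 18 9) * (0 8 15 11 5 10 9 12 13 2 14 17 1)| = |(0 8 3 7)(1 17 15 11 16 14 10 9 5 4 13 2)(12 18)| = 12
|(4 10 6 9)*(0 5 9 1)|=|(0 5 9 4 10 6 1)|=7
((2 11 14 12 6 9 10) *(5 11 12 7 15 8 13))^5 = ((2 12 6 9 10)(5 11 14 7 15 8 13))^5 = (5 8 7 11 13 15 14)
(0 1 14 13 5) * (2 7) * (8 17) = (0 1 14 13 5)(2 7)(8 17) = [1, 14, 7, 3, 4, 0, 6, 2, 17, 9, 10, 11, 12, 5, 13, 15, 16, 8]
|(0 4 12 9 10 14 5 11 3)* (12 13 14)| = 21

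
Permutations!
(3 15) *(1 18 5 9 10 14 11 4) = [0, 18, 2, 15, 1, 9, 6, 7, 8, 10, 14, 4, 12, 13, 11, 3, 16, 17, 5] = (1 18 5 9 10 14 11 4)(3 15)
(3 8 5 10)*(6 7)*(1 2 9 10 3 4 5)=(1 2 9 10 4 5 3 8)(6 7)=[0, 2, 9, 8, 5, 3, 7, 6, 1, 10, 4]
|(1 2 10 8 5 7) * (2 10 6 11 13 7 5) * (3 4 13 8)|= 12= |(1 10 3 4 13 7)(2 6 11 8)|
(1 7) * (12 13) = [0, 7, 2, 3, 4, 5, 6, 1, 8, 9, 10, 11, 13, 12] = (1 7)(12 13)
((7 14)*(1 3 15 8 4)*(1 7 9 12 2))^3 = (1 8 14 2 15 7 12 3 4 9)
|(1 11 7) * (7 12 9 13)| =6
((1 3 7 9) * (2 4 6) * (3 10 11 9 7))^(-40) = (11)(2 6 4)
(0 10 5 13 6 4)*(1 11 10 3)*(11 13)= (0 3 1 13 6 4)(5 11 10)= [3, 13, 2, 1, 0, 11, 4, 7, 8, 9, 5, 10, 12, 6]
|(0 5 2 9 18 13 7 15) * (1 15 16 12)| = |(0 5 2 9 18 13 7 16 12 1 15)| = 11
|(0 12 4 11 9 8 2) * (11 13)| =|(0 12 4 13 11 9 8 2)| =8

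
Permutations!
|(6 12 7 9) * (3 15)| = |(3 15)(6 12 7 9)| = 4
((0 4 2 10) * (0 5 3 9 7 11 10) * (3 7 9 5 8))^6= ((0 4 2)(3 5 7 11 10 8))^6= (11)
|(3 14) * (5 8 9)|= 6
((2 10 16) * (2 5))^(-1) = (2 5 16 10) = ((2 10 16 5))^(-1)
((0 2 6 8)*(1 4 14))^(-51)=(14)(0 2 6 8)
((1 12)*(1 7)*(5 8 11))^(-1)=((1 12 7)(5 8 11))^(-1)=(1 7 12)(5 11 8)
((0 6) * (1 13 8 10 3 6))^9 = ((0 1 13 8 10 3 6))^9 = (0 13 10 6 1 8 3)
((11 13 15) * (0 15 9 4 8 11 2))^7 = (0 15 2)(4 11 9 8 13)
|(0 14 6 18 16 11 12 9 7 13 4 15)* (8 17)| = |(0 14 6 18 16 11 12 9 7 13 4 15)(8 17)| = 12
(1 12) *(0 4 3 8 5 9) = [4, 12, 2, 8, 3, 9, 6, 7, 5, 0, 10, 11, 1] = (0 4 3 8 5 9)(1 12)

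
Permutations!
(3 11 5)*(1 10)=(1 10)(3 11 5)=[0, 10, 2, 11, 4, 3, 6, 7, 8, 9, 1, 5]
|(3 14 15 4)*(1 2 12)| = |(1 2 12)(3 14 15 4)| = 12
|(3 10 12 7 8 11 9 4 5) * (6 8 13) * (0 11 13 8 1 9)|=22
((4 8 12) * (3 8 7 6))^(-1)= (3 6 7 4 12 8)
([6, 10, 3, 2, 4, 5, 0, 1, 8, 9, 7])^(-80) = (1 10 7)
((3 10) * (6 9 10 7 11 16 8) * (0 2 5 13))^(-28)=(3 8)(6 7)(9 11)(10 16)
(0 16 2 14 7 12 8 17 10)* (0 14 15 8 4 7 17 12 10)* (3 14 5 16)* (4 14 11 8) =[3, 1, 15, 11, 7, 16, 6, 10, 12, 9, 5, 8, 14, 13, 17, 4, 2, 0] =(0 3 11 8 12 14 17)(2 15 4 7 10 5 16)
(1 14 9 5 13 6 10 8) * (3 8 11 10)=[0, 14, 2, 8, 4, 13, 3, 7, 1, 5, 11, 10, 12, 6, 9]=(1 14 9 5 13 6 3 8)(10 11)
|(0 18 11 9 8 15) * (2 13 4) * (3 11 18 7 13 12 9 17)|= |(18)(0 7 13 4 2 12 9 8 15)(3 11 17)|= 9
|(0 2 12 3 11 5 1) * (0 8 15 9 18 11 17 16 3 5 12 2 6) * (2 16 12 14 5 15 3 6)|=44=|(0 2 16 6)(1 8 3 17 12 15 9 18 11 14 5)|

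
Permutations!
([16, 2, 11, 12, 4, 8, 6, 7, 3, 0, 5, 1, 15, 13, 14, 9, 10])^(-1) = (0 9 15 12 3 8 5 10 16)(1 11 2)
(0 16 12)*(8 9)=(0 16 12)(8 9)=[16, 1, 2, 3, 4, 5, 6, 7, 9, 8, 10, 11, 0, 13, 14, 15, 12]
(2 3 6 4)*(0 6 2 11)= (0 6 4 11)(2 3)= [6, 1, 3, 2, 11, 5, 4, 7, 8, 9, 10, 0]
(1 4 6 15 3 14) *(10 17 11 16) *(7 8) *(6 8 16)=(1 4 8 7 16 10 17 11 6 15 3 14)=[0, 4, 2, 14, 8, 5, 15, 16, 7, 9, 17, 6, 12, 13, 1, 3, 10, 11]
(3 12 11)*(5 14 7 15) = [0, 1, 2, 12, 4, 14, 6, 15, 8, 9, 10, 3, 11, 13, 7, 5] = (3 12 11)(5 14 7 15)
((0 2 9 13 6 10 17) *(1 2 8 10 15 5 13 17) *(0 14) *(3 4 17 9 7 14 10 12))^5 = (0 17 14 4 7 3 2 12 1 8 10)(5 13 6 15)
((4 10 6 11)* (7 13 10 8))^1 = ((4 8 7 13 10 6 11))^1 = (4 8 7 13 10 6 11)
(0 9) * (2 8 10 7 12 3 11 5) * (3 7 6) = (0 9)(2 8 10 6 3 11 5)(7 12) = [9, 1, 8, 11, 4, 2, 3, 12, 10, 0, 6, 5, 7]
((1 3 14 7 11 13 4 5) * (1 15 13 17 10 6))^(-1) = ((1 3 14 7 11 17 10 6)(4 5 15 13))^(-1) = (1 6 10 17 11 7 14 3)(4 13 15 5)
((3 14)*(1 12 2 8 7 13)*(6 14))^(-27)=(14)(1 8)(2 13)(7 12)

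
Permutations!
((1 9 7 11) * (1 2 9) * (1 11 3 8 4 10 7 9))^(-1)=((1 11 2)(3 8 4 10 7))^(-1)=(1 2 11)(3 7 10 4 8)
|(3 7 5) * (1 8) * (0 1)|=|(0 1 8)(3 7 5)|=3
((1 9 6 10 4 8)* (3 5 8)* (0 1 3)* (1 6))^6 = ((0 6 10 4)(1 9)(3 5 8))^6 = (0 10)(4 6)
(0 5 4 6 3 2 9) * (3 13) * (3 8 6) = (0 5 4 3 2 9)(6 13 8) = [5, 1, 9, 2, 3, 4, 13, 7, 6, 0, 10, 11, 12, 8]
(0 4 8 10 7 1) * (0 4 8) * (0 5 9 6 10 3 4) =[8, 0, 2, 4, 5, 9, 10, 1, 3, 6, 7] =(0 8 3 4 5 9 6 10 7 1)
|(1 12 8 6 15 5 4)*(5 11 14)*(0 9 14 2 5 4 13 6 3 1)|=|(0 9 14 4)(1 12 8 3)(2 5 13 6 15 11)|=12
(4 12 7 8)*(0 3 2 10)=(0 3 2 10)(4 12 7 8)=[3, 1, 10, 2, 12, 5, 6, 8, 4, 9, 0, 11, 7]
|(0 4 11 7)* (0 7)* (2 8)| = |(0 4 11)(2 8)| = 6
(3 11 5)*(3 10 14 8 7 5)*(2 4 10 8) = (2 4 10 14)(3 11)(5 8 7) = [0, 1, 4, 11, 10, 8, 6, 5, 7, 9, 14, 3, 12, 13, 2]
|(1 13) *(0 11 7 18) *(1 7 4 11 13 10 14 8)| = |(0 13 7 18)(1 10 14 8)(4 11)| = 4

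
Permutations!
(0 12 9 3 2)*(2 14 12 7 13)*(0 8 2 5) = (0 7 13 5)(2 8)(3 14 12 9) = [7, 1, 8, 14, 4, 0, 6, 13, 2, 3, 10, 11, 9, 5, 12]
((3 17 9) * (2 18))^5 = (2 18)(3 9 17)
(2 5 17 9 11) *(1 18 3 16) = (1 18 3 16)(2 5 17 9 11) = [0, 18, 5, 16, 4, 17, 6, 7, 8, 11, 10, 2, 12, 13, 14, 15, 1, 9, 3]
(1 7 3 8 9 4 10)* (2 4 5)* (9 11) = (1 7 3 8 11 9 5 2 4 10) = [0, 7, 4, 8, 10, 2, 6, 3, 11, 5, 1, 9]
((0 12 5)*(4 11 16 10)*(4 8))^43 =((0 12 5)(4 11 16 10 8))^43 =(0 12 5)(4 10 11 8 16)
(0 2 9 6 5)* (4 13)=(0 2 9 6 5)(4 13)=[2, 1, 9, 3, 13, 0, 5, 7, 8, 6, 10, 11, 12, 4]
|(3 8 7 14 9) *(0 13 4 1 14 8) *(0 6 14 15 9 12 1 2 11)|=70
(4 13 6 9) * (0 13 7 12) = (0 13 6 9 4 7 12) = [13, 1, 2, 3, 7, 5, 9, 12, 8, 4, 10, 11, 0, 6]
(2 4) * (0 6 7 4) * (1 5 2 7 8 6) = [1, 5, 0, 3, 7, 2, 8, 4, 6] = (0 1 5 2)(4 7)(6 8)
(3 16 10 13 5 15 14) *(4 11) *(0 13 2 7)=[13, 1, 7, 16, 11, 15, 6, 0, 8, 9, 2, 4, 12, 5, 3, 14, 10]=(0 13 5 15 14 3 16 10 2 7)(4 11)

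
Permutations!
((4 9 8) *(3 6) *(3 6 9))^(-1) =((3 9 8 4))^(-1) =(3 4 8 9)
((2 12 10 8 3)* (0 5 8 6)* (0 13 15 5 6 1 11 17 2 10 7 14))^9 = ((0 6 13 15 5 8 3 10 1 11 17 2 12 7 14))^9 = (0 11 15 12 3)(1 13 2 8 14)(5 7 10 6 17)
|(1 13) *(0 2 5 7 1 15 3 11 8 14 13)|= 30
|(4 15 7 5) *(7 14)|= |(4 15 14 7 5)|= 5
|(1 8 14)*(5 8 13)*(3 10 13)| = 7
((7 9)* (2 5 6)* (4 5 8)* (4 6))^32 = (9)(2 6 8)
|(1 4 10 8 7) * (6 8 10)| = |(10)(1 4 6 8 7)| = 5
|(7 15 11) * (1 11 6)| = |(1 11 7 15 6)| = 5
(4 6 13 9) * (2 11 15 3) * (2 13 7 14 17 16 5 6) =(2 11 15 3 13 9 4)(5 6 7 14 17 16) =[0, 1, 11, 13, 2, 6, 7, 14, 8, 4, 10, 15, 12, 9, 17, 3, 5, 16]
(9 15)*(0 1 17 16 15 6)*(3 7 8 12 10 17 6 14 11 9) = (0 1 6)(3 7 8 12 10 17 16 15)(9 14 11) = [1, 6, 2, 7, 4, 5, 0, 8, 12, 14, 17, 9, 10, 13, 11, 3, 15, 16]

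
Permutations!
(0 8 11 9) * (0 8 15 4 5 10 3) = (0 15 4 5 10 3)(8 11 9) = [15, 1, 2, 0, 5, 10, 6, 7, 11, 8, 3, 9, 12, 13, 14, 4]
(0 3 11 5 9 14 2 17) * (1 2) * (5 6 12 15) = (0 3 11 6 12 15 5 9 14 1 2 17) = [3, 2, 17, 11, 4, 9, 12, 7, 8, 14, 10, 6, 15, 13, 1, 5, 16, 0]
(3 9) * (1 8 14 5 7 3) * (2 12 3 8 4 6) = (1 4 6 2 12 3 9)(5 7 8 14) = [0, 4, 12, 9, 6, 7, 2, 8, 14, 1, 10, 11, 3, 13, 5]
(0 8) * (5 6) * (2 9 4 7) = (0 8)(2 9 4 7)(5 6) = [8, 1, 9, 3, 7, 6, 5, 2, 0, 4]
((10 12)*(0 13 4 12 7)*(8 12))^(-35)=((0 13 4 8 12 10 7))^(-35)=(13)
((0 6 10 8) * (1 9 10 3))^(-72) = (0 10 1 6 8 9 3)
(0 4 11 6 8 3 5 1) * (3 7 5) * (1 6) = [4, 0, 2, 3, 11, 6, 8, 5, 7, 9, 10, 1] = (0 4 11 1)(5 6 8 7)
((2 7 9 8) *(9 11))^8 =((2 7 11 9 8))^8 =(2 9 7 8 11)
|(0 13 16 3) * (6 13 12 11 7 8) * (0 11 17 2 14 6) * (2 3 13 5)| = |(0 12 17 3 11 7 8)(2 14 6 5)(13 16)| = 28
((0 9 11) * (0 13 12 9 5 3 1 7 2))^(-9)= ((0 5 3 1 7 2)(9 11 13 12))^(-9)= (0 1)(2 3)(5 7)(9 12 13 11)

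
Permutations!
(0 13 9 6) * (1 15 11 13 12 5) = (0 12 5 1 15 11 13 9 6) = [12, 15, 2, 3, 4, 1, 0, 7, 8, 6, 10, 13, 5, 9, 14, 11]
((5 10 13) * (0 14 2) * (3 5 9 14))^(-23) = (0 3 5 10 13 9 14 2) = ((0 3 5 10 13 9 14 2))^(-23)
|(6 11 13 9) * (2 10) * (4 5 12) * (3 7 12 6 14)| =|(2 10)(3 7 12 4 5 6 11 13 9 14)| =10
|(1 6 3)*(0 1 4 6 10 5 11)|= |(0 1 10 5 11)(3 4 6)|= 15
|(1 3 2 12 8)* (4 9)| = 10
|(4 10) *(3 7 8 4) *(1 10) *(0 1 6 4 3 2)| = |(0 1 10 2)(3 7 8)(4 6)| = 12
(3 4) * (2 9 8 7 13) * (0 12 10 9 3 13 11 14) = (0 12 10 9 8 7 11 14)(2 3 4 13) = [12, 1, 3, 4, 13, 5, 6, 11, 7, 8, 9, 14, 10, 2, 0]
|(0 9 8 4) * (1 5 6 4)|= 7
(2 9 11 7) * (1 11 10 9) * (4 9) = (1 11 7 2)(4 9 10) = [0, 11, 1, 3, 9, 5, 6, 2, 8, 10, 4, 7]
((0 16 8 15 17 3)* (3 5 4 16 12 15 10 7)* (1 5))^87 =((0 12 15 17 1 5 4 16 8 10 7 3))^87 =(0 17 4 10)(1 16 7 12)(3 15 5 8)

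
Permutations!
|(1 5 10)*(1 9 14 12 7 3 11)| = |(1 5 10 9 14 12 7 3 11)| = 9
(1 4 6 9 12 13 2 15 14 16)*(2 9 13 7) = (1 4 6 13 9 12 7 2 15 14 16) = [0, 4, 15, 3, 6, 5, 13, 2, 8, 12, 10, 11, 7, 9, 16, 14, 1]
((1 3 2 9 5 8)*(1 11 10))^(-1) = (1 10 11 8 5 9 2 3)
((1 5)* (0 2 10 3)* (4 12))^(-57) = (0 3 10 2)(1 5)(4 12)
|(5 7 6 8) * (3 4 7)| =6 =|(3 4 7 6 8 5)|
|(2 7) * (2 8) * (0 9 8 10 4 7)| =|(0 9 8 2)(4 7 10)| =12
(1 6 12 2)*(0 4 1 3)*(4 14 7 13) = (0 14 7 13 4 1 6 12 2 3) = [14, 6, 3, 0, 1, 5, 12, 13, 8, 9, 10, 11, 2, 4, 7]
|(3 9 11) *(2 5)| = 6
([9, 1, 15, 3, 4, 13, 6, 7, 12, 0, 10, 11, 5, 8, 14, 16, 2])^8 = (2 16 15)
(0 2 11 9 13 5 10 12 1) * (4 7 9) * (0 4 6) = [2, 4, 11, 3, 7, 10, 0, 9, 8, 13, 12, 6, 1, 5] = (0 2 11 6)(1 4 7 9 13 5 10 12)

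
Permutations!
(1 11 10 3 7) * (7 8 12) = [0, 11, 2, 8, 4, 5, 6, 1, 12, 9, 3, 10, 7] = (1 11 10 3 8 12 7)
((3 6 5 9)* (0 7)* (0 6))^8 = ((0 7 6 5 9 3))^8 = (0 6 9)(3 7 5)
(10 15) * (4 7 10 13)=(4 7 10 15 13)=[0, 1, 2, 3, 7, 5, 6, 10, 8, 9, 15, 11, 12, 4, 14, 13]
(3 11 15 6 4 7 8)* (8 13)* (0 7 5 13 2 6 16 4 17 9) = (0 7 2 6 17 9)(3 11 15 16 4 5 13 8) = [7, 1, 6, 11, 5, 13, 17, 2, 3, 0, 10, 15, 12, 8, 14, 16, 4, 9]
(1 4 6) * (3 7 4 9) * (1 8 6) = [0, 9, 2, 7, 1, 5, 8, 4, 6, 3] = (1 9 3 7 4)(6 8)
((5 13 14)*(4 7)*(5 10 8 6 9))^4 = ((4 7)(5 13 14 10 8 6 9))^4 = (5 8 13 6 14 9 10)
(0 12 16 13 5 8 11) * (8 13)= [12, 1, 2, 3, 4, 13, 6, 7, 11, 9, 10, 0, 16, 5, 14, 15, 8]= (0 12 16 8 11)(5 13)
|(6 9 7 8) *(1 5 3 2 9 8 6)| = 8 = |(1 5 3 2 9 7 6 8)|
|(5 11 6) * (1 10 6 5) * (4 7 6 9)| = |(1 10 9 4 7 6)(5 11)| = 6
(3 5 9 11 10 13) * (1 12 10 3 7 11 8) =[0, 12, 2, 5, 4, 9, 6, 11, 1, 8, 13, 3, 10, 7] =(1 12 10 13 7 11 3 5 9 8)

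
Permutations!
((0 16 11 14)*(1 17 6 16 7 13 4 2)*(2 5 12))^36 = ((0 7 13 4 5 12 2 1 17 6 16 11 14))^36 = (0 16 1 5 7 11 17 12 13 14 6 2 4)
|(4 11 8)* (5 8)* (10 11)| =|(4 10 11 5 8)| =5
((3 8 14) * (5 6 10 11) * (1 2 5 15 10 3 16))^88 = ((1 2 5 6 3 8 14 16)(10 11 15))^88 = (16)(10 11 15)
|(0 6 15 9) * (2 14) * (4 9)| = |(0 6 15 4 9)(2 14)| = 10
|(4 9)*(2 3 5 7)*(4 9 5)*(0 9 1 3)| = |(0 9 1 3 4 5 7 2)| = 8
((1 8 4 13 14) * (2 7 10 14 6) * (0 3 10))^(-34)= ((0 3 10 14 1 8 4 13 6 2 7))^(-34)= (0 7 2 6 13 4 8 1 14 10 3)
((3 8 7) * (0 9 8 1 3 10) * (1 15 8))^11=(0 3 7 9 15 10 1 8)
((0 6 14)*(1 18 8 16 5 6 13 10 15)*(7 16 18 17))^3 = (0 15 7 6 13 1 16 14 10 17 5)(8 18)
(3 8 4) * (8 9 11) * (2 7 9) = (2 7 9 11 8 4 3) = [0, 1, 7, 2, 3, 5, 6, 9, 4, 11, 10, 8]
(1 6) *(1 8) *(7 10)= (1 6 8)(7 10)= [0, 6, 2, 3, 4, 5, 8, 10, 1, 9, 7]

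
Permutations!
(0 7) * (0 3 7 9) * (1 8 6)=(0 9)(1 8 6)(3 7)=[9, 8, 2, 7, 4, 5, 1, 3, 6, 0]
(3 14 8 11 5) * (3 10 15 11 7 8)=(3 14)(5 10 15 11)(7 8)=[0, 1, 2, 14, 4, 10, 6, 8, 7, 9, 15, 5, 12, 13, 3, 11]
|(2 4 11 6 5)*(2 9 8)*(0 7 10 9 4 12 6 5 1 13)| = |(0 7 10 9 8 2 12 6 1 13)(4 11 5)| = 30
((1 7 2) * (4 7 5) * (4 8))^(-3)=(1 4)(2 8)(5 7)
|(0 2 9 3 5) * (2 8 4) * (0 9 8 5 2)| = 7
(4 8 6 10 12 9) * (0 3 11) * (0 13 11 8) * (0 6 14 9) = (0 3 8 14 9 4 6 10 12)(11 13) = [3, 1, 2, 8, 6, 5, 10, 7, 14, 4, 12, 13, 0, 11, 9]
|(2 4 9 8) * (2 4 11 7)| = |(2 11 7)(4 9 8)| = 3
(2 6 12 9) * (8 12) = (2 6 8 12 9) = [0, 1, 6, 3, 4, 5, 8, 7, 12, 2, 10, 11, 9]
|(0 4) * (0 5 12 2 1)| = |(0 4 5 12 2 1)| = 6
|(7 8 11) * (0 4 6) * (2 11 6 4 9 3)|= |(0 9 3 2 11 7 8 6)|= 8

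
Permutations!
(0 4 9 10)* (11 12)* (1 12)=(0 4 9 10)(1 12 11)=[4, 12, 2, 3, 9, 5, 6, 7, 8, 10, 0, 1, 11]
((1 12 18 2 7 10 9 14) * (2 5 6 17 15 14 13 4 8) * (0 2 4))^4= (0 9 7)(1 6)(2 13 10)(5 14)(12 17)(15 18)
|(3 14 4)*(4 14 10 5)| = 4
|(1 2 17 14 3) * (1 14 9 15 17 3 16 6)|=|(1 2 3 14 16 6)(9 15 17)|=6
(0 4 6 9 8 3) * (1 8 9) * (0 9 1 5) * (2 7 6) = (0 4 2 7 6 5)(1 8 3 9) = [4, 8, 7, 9, 2, 0, 5, 6, 3, 1]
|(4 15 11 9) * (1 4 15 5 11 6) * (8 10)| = |(1 4 5 11 9 15 6)(8 10)| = 14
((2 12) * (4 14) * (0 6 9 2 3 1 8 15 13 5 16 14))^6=(0 1 14 12 5 9 15)(2 13 6 8 4 3 16)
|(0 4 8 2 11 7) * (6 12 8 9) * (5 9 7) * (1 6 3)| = |(0 4 7)(1 6 12 8 2 11 5 9 3)| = 9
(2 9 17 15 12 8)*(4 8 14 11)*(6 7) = (2 9 17 15 12 14 11 4 8)(6 7) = [0, 1, 9, 3, 8, 5, 7, 6, 2, 17, 10, 4, 14, 13, 11, 12, 16, 15]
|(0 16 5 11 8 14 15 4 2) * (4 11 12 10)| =28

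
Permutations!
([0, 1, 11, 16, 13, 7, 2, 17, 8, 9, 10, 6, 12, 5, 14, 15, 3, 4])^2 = (2 6 11)(4 5 17 13 7)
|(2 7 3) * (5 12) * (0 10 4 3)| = 6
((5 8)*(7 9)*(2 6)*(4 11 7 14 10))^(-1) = ((2 6)(4 11 7 9 14 10)(5 8))^(-1) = (2 6)(4 10 14 9 7 11)(5 8)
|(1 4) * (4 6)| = |(1 6 4)| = 3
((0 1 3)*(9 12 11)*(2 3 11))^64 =((0 1 11 9 12 2 3))^64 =(0 1 11 9 12 2 3)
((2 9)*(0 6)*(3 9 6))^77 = ((0 3 9 2 6))^77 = (0 9 6 3 2)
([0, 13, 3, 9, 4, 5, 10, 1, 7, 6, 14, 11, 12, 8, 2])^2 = (1 8)(2 9 10)(3 6 14)(7 13)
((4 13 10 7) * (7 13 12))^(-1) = ((4 12 7)(10 13))^(-1) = (4 7 12)(10 13)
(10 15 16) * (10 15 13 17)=[0, 1, 2, 3, 4, 5, 6, 7, 8, 9, 13, 11, 12, 17, 14, 16, 15, 10]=(10 13 17)(15 16)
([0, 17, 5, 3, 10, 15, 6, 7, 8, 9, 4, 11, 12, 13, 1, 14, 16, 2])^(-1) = (1 14 15 5 2 17)(4 10)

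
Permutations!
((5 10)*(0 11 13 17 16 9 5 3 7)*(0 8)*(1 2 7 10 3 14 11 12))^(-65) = ((0 12 1 2 7 8)(3 10 14 11 13 17 16 9 5))^(-65) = (0 12 1 2 7 8)(3 9 17 11 10 5 16 13 14)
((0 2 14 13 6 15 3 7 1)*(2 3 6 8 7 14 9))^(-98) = (15)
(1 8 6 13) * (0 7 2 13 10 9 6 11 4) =(0 7 2 13 1 8 11 4)(6 10 9) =[7, 8, 13, 3, 0, 5, 10, 2, 11, 6, 9, 4, 12, 1]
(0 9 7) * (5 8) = (0 9 7)(5 8) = [9, 1, 2, 3, 4, 8, 6, 0, 5, 7]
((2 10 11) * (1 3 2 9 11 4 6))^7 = (1 3 2 10 4 6)(9 11)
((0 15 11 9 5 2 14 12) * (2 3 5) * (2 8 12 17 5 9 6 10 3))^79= (0 8 3 6 15 12 9 10 11)(2 5 17 14)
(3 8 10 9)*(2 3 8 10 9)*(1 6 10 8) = (1 6 10 2 3 8 9) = [0, 6, 3, 8, 4, 5, 10, 7, 9, 1, 2]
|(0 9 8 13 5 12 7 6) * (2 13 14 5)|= 8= |(0 9 8 14 5 12 7 6)(2 13)|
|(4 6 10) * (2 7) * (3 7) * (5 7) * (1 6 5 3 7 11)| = 6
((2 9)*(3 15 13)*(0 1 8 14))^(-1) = (0 14 8 1)(2 9)(3 13 15)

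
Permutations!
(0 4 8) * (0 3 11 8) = (0 4)(3 11 8) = [4, 1, 2, 11, 0, 5, 6, 7, 3, 9, 10, 8]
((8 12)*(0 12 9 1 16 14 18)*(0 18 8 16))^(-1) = (18)(0 1 9 8 14 16 12)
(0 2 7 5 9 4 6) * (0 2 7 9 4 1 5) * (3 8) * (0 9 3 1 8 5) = [7, 0, 3, 5, 6, 4, 2, 9, 1, 8] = (0 7 9 8 1)(2 3 5 4 6)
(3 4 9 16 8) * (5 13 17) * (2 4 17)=(2 4 9 16 8 3 17 5 13)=[0, 1, 4, 17, 9, 13, 6, 7, 3, 16, 10, 11, 12, 2, 14, 15, 8, 5]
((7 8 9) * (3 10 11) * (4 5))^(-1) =((3 10 11)(4 5)(7 8 9))^(-1) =(3 11 10)(4 5)(7 9 8)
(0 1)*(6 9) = (0 1)(6 9) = [1, 0, 2, 3, 4, 5, 9, 7, 8, 6]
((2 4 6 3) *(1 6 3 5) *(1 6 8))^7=(1 8)(2 4 3)(5 6)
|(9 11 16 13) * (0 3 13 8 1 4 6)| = |(0 3 13 9 11 16 8 1 4 6)| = 10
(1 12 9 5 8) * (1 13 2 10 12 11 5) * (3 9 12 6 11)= (1 3 9)(2 10 6 11 5 8 13)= [0, 3, 10, 9, 4, 8, 11, 7, 13, 1, 6, 5, 12, 2]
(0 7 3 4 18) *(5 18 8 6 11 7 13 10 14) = (0 13 10 14 5 18)(3 4 8 6 11 7) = [13, 1, 2, 4, 8, 18, 11, 3, 6, 9, 14, 7, 12, 10, 5, 15, 16, 17, 0]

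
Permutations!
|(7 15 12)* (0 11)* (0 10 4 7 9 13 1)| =10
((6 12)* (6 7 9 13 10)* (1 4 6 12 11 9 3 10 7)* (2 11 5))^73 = ((1 4 6 5 2 11 9 13 7 3 10 12))^73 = (1 4 6 5 2 11 9 13 7 3 10 12)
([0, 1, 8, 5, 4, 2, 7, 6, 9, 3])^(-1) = (2 5 3 9 8)(6 7)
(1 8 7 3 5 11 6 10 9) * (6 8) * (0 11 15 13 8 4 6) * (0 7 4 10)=(0 11 10 9 1 7 3 5 15 13 8 4 6)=[11, 7, 2, 5, 6, 15, 0, 3, 4, 1, 9, 10, 12, 8, 14, 13]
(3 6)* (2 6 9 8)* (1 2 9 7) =[0, 2, 6, 7, 4, 5, 3, 1, 9, 8] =(1 2 6 3 7)(8 9)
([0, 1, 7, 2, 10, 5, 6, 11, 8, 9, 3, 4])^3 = [0, 1, 4, 11, 2, 5, 6, 10, 8, 9, 7, 3]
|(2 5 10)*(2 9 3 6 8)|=7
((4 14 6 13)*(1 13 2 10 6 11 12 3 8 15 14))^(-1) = (1 4 13)(2 6 10)(3 12 11 14 15 8)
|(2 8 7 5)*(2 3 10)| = 6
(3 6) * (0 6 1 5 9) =(0 6 3 1 5 9) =[6, 5, 2, 1, 4, 9, 3, 7, 8, 0]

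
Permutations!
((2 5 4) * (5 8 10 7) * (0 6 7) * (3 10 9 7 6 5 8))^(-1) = ((0 5 4 2 3 10)(7 8 9))^(-1) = (0 10 3 2 4 5)(7 9 8)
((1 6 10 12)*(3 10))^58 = (1 10 6 12 3)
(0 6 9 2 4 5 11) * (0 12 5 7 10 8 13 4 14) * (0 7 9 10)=(0 6 10 8 13 4 9 2 14 7)(5 11 12)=[6, 1, 14, 3, 9, 11, 10, 0, 13, 2, 8, 12, 5, 4, 7]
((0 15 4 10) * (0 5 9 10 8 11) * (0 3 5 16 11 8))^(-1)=(0 4 15)(3 11 16 10 9 5)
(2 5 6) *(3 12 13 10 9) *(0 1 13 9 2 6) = (0 1 13 10 2 5)(3 12 9) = [1, 13, 5, 12, 4, 0, 6, 7, 8, 3, 2, 11, 9, 10]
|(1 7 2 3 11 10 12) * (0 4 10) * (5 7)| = |(0 4 10 12 1 5 7 2 3 11)| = 10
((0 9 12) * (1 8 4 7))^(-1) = (0 12 9)(1 7 4 8)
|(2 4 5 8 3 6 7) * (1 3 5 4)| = 10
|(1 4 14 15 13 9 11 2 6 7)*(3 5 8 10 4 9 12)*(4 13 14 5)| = |(1 9 11 2 6 7)(3 4 5 8 10 13 12)(14 15)| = 42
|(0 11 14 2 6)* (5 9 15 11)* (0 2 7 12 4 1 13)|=|(0 5 9 15 11 14 7 12 4 1 13)(2 6)|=22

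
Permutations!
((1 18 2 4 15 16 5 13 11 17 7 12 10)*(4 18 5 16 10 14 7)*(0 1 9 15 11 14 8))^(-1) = ((0 1 5 13 14 7 12 8)(2 18)(4 11 17)(9 15 10))^(-1) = (0 8 12 7 14 13 5 1)(2 18)(4 17 11)(9 10 15)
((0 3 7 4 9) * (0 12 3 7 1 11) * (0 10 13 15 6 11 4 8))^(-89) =((0 7 8)(1 4 9 12 3)(6 11 10 13 15))^(-89) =(0 7 8)(1 4 9 12 3)(6 11 10 13 15)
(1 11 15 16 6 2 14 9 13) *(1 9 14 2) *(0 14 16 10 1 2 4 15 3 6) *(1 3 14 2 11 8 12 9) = (0 2 4 15 10 3 6 11 14 16)(1 8 12 9 13) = [2, 8, 4, 6, 15, 5, 11, 7, 12, 13, 3, 14, 9, 1, 16, 10, 0]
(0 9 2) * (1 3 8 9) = (0 1 3 8 9 2) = [1, 3, 0, 8, 4, 5, 6, 7, 9, 2]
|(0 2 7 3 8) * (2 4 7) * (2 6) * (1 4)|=|(0 1 4 7 3 8)(2 6)|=6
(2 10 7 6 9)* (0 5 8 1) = (0 5 8 1)(2 10 7 6 9) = [5, 0, 10, 3, 4, 8, 9, 6, 1, 2, 7]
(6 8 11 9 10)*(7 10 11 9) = [0, 1, 2, 3, 4, 5, 8, 10, 9, 11, 6, 7] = (6 8 9 11 7 10)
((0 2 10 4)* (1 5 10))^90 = (10)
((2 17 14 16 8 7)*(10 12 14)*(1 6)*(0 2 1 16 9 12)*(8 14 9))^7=((0 2 17 10)(1 6 16 14 8 7)(9 12))^7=(0 10 17 2)(1 6 16 14 8 7)(9 12)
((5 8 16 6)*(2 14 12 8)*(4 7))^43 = ((2 14 12 8 16 6 5)(4 7))^43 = (2 14 12 8 16 6 5)(4 7)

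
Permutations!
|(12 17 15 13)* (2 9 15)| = 6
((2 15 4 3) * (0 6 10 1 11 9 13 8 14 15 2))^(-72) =(15)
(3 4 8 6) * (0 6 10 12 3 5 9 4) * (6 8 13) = [8, 1, 2, 0, 13, 9, 5, 7, 10, 4, 12, 11, 3, 6] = (0 8 10 12 3)(4 13 6 5 9)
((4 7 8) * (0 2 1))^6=(8)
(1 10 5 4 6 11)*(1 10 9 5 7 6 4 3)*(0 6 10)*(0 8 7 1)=(0 6 11 8 7 10 1 9 5 3)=[6, 9, 2, 0, 4, 3, 11, 10, 7, 5, 1, 8]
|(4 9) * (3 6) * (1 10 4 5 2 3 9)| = 15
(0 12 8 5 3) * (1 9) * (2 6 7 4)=(0 12 8 5 3)(1 9)(2 6 7 4)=[12, 9, 6, 0, 2, 3, 7, 4, 5, 1, 10, 11, 8]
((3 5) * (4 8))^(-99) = (3 5)(4 8)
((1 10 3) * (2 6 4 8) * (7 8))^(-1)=(1 3 10)(2 8 7 4 6)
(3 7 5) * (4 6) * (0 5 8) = [5, 1, 2, 7, 6, 3, 4, 8, 0] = (0 5 3 7 8)(4 6)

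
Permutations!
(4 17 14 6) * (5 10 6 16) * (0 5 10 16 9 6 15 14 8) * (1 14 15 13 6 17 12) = (0 5 16 10 13 6 4 12 1 14 9 17 8) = [5, 14, 2, 3, 12, 16, 4, 7, 0, 17, 13, 11, 1, 6, 9, 15, 10, 8]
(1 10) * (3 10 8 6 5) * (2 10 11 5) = (1 8 6 2 10)(3 11 5) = [0, 8, 10, 11, 4, 3, 2, 7, 6, 9, 1, 5]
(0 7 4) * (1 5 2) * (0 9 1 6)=(0 7 4 9 1 5 2 6)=[7, 5, 6, 3, 9, 2, 0, 4, 8, 1]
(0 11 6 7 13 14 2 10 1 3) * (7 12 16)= (0 11 6 12 16 7 13 14 2 10 1 3)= [11, 3, 10, 0, 4, 5, 12, 13, 8, 9, 1, 6, 16, 14, 2, 15, 7]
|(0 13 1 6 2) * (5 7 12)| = 15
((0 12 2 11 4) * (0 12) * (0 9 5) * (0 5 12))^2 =((0 9 12 2 11 4))^2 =(0 12 11)(2 4 9)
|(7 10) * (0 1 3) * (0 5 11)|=|(0 1 3 5 11)(7 10)|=10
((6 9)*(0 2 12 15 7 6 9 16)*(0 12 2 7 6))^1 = ((0 7)(6 16 12 15))^1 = (0 7)(6 16 12 15)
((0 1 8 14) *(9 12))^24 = (14)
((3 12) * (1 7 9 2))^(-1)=(1 2 9 7)(3 12)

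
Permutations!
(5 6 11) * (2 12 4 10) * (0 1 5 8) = [1, 5, 12, 3, 10, 6, 11, 7, 0, 9, 2, 8, 4] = (0 1 5 6 11 8)(2 12 4 10)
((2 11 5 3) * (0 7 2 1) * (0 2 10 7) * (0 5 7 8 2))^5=((0 5 3 1)(2 11 7 10 8))^5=(11)(0 5 3 1)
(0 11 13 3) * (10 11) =(0 10 11 13 3) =[10, 1, 2, 0, 4, 5, 6, 7, 8, 9, 11, 13, 12, 3]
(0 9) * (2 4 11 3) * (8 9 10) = (0 10 8 9)(2 4 11 3) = [10, 1, 4, 2, 11, 5, 6, 7, 9, 0, 8, 3]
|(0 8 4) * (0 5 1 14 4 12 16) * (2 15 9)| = 12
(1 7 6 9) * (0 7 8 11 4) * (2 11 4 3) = (0 7 6 9 1 8 4)(2 11 3) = [7, 8, 11, 2, 0, 5, 9, 6, 4, 1, 10, 3]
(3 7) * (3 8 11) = (3 7 8 11) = [0, 1, 2, 7, 4, 5, 6, 8, 11, 9, 10, 3]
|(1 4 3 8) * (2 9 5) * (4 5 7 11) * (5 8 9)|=|(1 8)(2 5)(3 9 7 11 4)|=10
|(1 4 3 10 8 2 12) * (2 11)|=8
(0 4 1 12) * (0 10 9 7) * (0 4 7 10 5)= (0 7 4 1 12 5)(9 10)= [7, 12, 2, 3, 1, 0, 6, 4, 8, 10, 9, 11, 5]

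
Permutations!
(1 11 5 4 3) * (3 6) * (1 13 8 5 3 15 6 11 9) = [0, 9, 2, 13, 11, 4, 15, 7, 5, 1, 10, 3, 12, 8, 14, 6] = (1 9)(3 13 8 5 4 11)(6 15)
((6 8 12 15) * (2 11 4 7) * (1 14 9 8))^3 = ((1 14 9 8 12 15 6)(2 11 4 7))^3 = (1 8 6 9 15 14 12)(2 7 4 11)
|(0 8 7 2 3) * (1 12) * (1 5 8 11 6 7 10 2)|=|(0 11 6 7 1 12 5 8 10 2 3)|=11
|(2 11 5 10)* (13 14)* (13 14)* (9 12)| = 4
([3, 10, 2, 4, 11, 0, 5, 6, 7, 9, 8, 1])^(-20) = (11)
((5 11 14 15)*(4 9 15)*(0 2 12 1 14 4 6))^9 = ((0 2 12 1 14 6)(4 9 15 5 11))^9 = (0 1)(2 14)(4 11 5 15 9)(6 12)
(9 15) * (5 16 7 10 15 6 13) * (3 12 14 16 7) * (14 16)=[0, 1, 2, 12, 4, 7, 13, 10, 8, 6, 15, 11, 16, 5, 14, 9, 3]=(3 12 16)(5 7 10 15 9 6 13)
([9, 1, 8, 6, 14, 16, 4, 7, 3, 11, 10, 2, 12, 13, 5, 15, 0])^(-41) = (0 2 6 5 9 8 4 16 11 3 14)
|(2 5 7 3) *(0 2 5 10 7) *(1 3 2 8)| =|(0 8 1 3 5)(2 10 7)| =15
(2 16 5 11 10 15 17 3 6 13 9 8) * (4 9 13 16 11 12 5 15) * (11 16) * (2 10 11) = [0, 1, 16, 6, 9, 12, 2, 7, 10, 8, 4, 11, 5, 13, 14, 17, 15, 3] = (2 16 15 17 3 6)(4 9 8 10)(5 12)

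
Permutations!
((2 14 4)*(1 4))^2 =(1 2)(4 14)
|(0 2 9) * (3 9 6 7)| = |(0 2 6 7 3 9)| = 6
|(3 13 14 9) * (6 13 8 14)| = |(3 8 14 9)(6 13)| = 4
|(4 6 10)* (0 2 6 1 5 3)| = 8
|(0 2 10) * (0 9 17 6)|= |(0 2 10 9 17 6)|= 6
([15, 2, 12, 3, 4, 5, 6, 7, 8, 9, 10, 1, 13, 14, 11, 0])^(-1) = (0 15)(1 11 14 13 12 2)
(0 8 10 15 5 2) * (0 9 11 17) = (0 8 10 15 5 2 9 11 17) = [8, 1, 9, 3, 4, 2, 6, 7, 10, 11, 15, 17, 12, 13, 14, 5, 16, 0]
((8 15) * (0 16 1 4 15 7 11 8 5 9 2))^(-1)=(0 2 9 5 15 4 1 16)(7 8 11)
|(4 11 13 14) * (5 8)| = 4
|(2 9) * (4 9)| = 3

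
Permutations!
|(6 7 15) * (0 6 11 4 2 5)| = 8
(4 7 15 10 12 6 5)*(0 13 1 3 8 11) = (0 13 1 3 8 11)(4 7 15 10 12 6 5) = [13, 3, 2, 8, 7, 4, 5, 15, 11, 9, 12, 0, 6, 1, 14, 10]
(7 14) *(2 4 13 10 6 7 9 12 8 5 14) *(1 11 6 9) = [0, 11, 4, 3, 13, 14, 7, 2, 5, 12, 9, 6, 8, 10, 1] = (1 11 6 7 2 4 13 10 9 12 8 5 14)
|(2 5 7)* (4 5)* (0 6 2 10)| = 7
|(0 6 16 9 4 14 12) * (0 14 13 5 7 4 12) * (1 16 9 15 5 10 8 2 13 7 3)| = 20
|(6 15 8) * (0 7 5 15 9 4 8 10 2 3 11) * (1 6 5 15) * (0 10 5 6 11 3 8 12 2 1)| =|(0 7 15 5)(1 11 10)(2 8 6 9 4 12)| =12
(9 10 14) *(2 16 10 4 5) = (2 16 10 14 9 4 5) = [0, 1, 16, 3, 5, 2, 6, 7, 8, 4, 14, 11, 12, 13, 9, 15, 10]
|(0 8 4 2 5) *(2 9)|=|(0 8 4 9 2 5)|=6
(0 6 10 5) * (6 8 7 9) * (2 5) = (0 8 7 9 6 10 2 5) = [8, 1, 5, 3, 4, 0, 10, 9, 7, 6, 2]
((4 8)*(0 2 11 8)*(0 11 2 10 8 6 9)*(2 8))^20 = (0 4)(2 6)(8 9)(10 11)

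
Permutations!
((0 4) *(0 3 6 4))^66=((3 6 4))^66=(6)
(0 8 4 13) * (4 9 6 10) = (0 8 9 6 10 4 13) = [8, 1, 2, 3, 13, 5, 10, 7, 9, 6, 4, 11, 12, 0]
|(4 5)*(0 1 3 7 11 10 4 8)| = 9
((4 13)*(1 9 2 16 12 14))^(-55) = (1 14 12 16 2 9)(4 13)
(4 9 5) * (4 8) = (4 9 5 8) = [0, 1, 2, 3, 9, 8, 6, 7, 4, 5]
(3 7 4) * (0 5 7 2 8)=(0 5 7 4 3 2 8)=[5, 1, 8, 2, 3, 7, 6, 4, 0]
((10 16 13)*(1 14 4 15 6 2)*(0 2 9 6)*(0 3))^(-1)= (0 3 15 4 14 1 2)(6 9)(10 13 16)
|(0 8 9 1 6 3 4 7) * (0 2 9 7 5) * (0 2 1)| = |(0 8 7 1 6 3 4 5 2 9)| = 10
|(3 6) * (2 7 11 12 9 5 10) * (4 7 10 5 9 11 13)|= |(2 10)(3 6)(4 7 13)(11 12)|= 6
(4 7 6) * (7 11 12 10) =[0, 1, 2, 3, 11, 5, 4, 6, 8, 9, 7, 12, 10] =(4 11 12 10 7 6)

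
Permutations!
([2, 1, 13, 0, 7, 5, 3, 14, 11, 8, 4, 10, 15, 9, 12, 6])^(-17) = [15, 1, 6, 12, 8, 5, 14, 11, 2, 0, 9, 13, 4, 3, 10, 7]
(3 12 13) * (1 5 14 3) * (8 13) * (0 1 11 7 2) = (0 1 5 14 3 12 8 13 11 7 2) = [1, 5, 0, 12, 4, 14, 6, 2, 13, 9, 10, 7, 8, 11, 3]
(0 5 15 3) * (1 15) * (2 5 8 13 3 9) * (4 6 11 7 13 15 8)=(0 4 6 11 7 13 3)(1 8 15 9 2 5)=[4, 8, 5, 0, 6, 1, 11, 13, 15, 2, 10, 7, 12, 3, 14, 9]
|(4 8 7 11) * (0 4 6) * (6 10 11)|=10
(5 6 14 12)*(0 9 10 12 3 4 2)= [9, 1, 0, 4, 2, 6, 14, 7, 8, 10, 12, 11, 5, 13, 3]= (0 9 10 12 5 6 14 3 4 2)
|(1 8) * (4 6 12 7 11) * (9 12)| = |(1 8)(4 6 9 12 7 11)| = 6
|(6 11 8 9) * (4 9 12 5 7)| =|(4 9 6 11 8 12 5 7)| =8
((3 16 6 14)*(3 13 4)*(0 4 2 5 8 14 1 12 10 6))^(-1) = ((0 4 3 16)(1 12 10 6)(2 5 8 14 13))^(-1) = (0 16 3 4)(1 6 10 12)(2 13 14 8 5)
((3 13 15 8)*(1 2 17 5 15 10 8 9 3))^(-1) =((1 2 17 5 15 9 3 13 10 8))^(-1) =(1 8 10 13 3 9 15 5 17 2)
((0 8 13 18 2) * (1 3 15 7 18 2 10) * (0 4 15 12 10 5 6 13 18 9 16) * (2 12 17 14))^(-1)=((0 8 18 5 6 13 12 10 1 3 17 14 2 4 15 7 9 16))^(-1)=(0 16 9 7 15 4 2 14 17 3 1 10 12 13 6 5 18 8)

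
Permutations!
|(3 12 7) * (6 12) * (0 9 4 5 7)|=8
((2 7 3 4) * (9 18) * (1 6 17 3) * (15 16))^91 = (9 18)(15 16)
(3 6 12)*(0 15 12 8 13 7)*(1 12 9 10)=(0 15 9 10 1 12 3 6 8 13 7)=[15, 12, 2, 6, 4, 5, 8, 0, 13, 10, 1, 11, 3, 7, 14, 9]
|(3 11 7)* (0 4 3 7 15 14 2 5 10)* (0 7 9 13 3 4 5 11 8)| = 8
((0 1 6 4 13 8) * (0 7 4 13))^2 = ((0 1 6 13 8 7 4))^2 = (0 6 8 4 1 13 7)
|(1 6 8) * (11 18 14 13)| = 12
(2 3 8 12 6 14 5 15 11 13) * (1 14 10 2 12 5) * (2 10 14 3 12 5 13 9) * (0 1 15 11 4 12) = (0 1 3 8 13 5 11 9 2)(4 12 6 14 15) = [1, 3, 0, 8, 12, 11, 14, 7, 13, 2, 10, 9, 6, 5, 15, 4]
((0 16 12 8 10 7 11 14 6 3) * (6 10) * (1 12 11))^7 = ((0 16 11 14 10 7 1 12 8 6 3))^7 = (0 12 14 3 1 11 6 7 16 8 10)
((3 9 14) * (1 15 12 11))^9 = ((1 15 12 11)(3 9 14))^9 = (1 15 12 11)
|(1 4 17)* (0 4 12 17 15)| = |(0 4 15)(1 12 17)| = 3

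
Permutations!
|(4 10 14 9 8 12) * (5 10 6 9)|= 15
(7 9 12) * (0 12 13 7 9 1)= (0 12 9 13 7 1)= [12, 0, 2, 3, 4, 5, 6, 1, 8, 13, 10, 11, 9, 7]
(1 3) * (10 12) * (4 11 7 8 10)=(1 3)(4 11 7 8 10 12)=[0, 3, 2, 1, 11, 5, 6, 8, 10, 9, 12, 7, 4]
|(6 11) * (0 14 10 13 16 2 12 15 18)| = |(0 14 10 13 16 2 12 15 18)(6 11)| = 18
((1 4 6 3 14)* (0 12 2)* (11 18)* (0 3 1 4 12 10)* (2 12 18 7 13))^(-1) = ((0 10)(1 18 11 7 13 2 3 14 4 6))^(-1) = (0 10)(1 6 4 14 3 2 13 7 11 18)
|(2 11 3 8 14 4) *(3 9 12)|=8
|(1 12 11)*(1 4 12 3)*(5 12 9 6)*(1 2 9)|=9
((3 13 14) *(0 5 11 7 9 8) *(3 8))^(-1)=(0 8 14 13 3 9 7 11 5)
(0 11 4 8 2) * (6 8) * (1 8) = (0 11 4 6 1 8 2) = [11, 8, 0, 3, 6, 5, 1, 7, 2, 9, 10, 4]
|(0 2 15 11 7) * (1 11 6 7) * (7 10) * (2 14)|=|(0 14 2 15 6 10 7)(1 11)|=14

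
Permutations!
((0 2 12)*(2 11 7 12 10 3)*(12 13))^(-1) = (0 12 13 7 11)(2 3 10)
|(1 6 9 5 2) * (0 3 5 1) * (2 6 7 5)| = 15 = |(0 3 2)(1 7 5 6 9)|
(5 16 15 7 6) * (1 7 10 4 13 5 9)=(1 7 6 9)(4 13 5 16 15 10)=[0, 7, 2, 3, 13, 16, 9, 6, 8, 1, 4, 11, 12, 5, 14, 10, 15]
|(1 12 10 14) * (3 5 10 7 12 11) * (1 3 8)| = |(1 11 8)(3 5 10 14)(7 12)| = 12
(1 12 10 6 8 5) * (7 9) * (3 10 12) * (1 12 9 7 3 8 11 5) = (1 8)(3 10 6 11 5 12 9) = [0, 8, 2, 10, 4, 12, 11, 7, 1, 3, 6, 5, 9]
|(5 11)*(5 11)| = 1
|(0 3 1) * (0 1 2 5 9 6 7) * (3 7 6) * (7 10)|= |(0 10 7)(2 5 9 3)|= 12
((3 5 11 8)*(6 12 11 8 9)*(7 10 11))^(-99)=((3 5 8)(6 12 7 10 11 9))^(-99)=(6 10)(7 9)(11 12)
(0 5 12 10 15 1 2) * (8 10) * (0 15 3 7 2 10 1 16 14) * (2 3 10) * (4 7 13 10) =(0 5 12 8 1 2 15 16 14)(3 13 10 4 7) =[5, 2, 15, 13, 7, 12, 6, 3, 1, 9, 4, 11, 8, 10, 0, 16, 14]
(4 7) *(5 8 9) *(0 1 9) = (0 1 9 5 8)(4 7) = [1, 9, 2, 3, 7, 8, 6, 4, 0, 5]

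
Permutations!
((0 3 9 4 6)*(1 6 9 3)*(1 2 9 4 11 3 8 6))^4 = (0 3 2 8 9 6 11)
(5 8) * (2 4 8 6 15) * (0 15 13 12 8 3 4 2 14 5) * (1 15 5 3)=(0 5 6 13 12 8)(1 15 14 3 4)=[5, 15, 2, 4, 1, 6, 13, 7, 0, 9, 10, 11, 8, 12, 3, 14]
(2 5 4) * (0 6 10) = (0 6 10)(2 5 4) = [6, 1, 5, 3, 2, 4, 10, 7, 8, 9, 0]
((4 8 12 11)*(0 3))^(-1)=((0 3)(4 8 12 11))^(-1)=(0 3)(4 11 12 8)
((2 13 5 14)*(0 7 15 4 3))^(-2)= (0 4 7 3 15)(2 5)(13 14)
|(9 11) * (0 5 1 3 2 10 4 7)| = 8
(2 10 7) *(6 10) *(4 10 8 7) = (2 6 8 7)(4 10) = [0, 1, 6, 3, 10, 5, 8, 2, 7, 9, 4]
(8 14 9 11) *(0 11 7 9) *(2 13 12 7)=(0 11 8 14)(2 13 12 7 9)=[11, 1, 13, 3, 4, 5, 6, 9, 14, 2, 10, 8, 7, 12, 0]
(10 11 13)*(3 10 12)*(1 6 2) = (1 6 2)(3 10 11 13 12) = [0, 6, 1, 10, 4, 5, 2, 7, 8, 9, 11, 13, 3, 12]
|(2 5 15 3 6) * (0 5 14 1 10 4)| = 10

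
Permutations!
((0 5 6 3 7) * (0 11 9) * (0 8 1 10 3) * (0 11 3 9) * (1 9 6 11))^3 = (11)(3 7)(8 9)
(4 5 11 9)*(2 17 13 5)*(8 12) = [0, 1, 17, 3, 2, 11, 6, 7, 12, 4, 10, 9, 8, 5, 14, 15, 16, 13] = (2 17 13 5 11 9 4)(8 12)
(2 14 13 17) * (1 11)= (1 11)(2 14 13 17)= [0, 11, 14, 3, 4, 5, 6, 7, 8, 9, 10, 1, 12, 17, 13, 15, 16, 2]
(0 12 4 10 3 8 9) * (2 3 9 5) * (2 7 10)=(0 12 4 2 3 8 5 7 10 9)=[12, 1, 3, 8, 2, 7, 6, 10, 5, 0, 9, 11, 4]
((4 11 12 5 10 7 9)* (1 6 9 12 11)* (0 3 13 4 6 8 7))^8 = ((0 3 13 4 1 8 7 12 5 10)(6 9))^8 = (0 5 7 1 13)(3 10 12 8 4)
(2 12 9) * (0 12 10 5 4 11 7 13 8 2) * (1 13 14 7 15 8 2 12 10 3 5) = (0 10 1 13 2 3 5 4 11 15 8 12 9)(7 14) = [10, 13, 3, 5, 11, 4, 6, 14, 12, 0, 1, 15, 9, 2, 7, 8]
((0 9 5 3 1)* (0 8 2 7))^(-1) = ((0 9 5 3 1 8 2 7))^(-1) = (0 7 2 8 1 3 5 9)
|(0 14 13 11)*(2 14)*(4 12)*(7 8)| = |(0 2 14 13 11)(4 12)(7 8)| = 10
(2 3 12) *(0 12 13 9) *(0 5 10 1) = (0 12 2 3 13 9 5 10 1) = [12, 0, 3, 13, 4, 10, 6, 7, 8, 5, 1, 11, 2, 9]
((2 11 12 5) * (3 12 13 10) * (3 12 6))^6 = (13)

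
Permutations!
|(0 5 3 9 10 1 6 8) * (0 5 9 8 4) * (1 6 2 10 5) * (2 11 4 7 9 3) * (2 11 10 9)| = 12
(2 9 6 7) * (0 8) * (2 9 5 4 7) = (0 8)(2 5 4 7 9 6) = [8, 1, 5, 3, 7, 4, 2, 9, 0, 6]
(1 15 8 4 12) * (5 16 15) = (1 5 16 15 8 4 12) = [0, 5, 2, 3, 12, 16, 6, 7, 4, 9, 10, 11, 1, 13, 14, 8, 15]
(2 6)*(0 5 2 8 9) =[5, 1, 6, 3, 4, 2, 8, 7, 9, 0] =(0 5 2 6 8 9)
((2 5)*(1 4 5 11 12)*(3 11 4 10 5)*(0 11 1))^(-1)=(0 12 11)(1 3 4 2 5 10)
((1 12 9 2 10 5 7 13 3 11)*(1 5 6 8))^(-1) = ((1 12 9 2 10 6 8)(3 11 5 7 13))^(-1) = (1 8 6 10 2 9 12)(3 13 7 5 11)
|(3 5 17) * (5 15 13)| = |(3 15 13 5 17)| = 5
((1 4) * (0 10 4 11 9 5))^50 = (0 10 4 1 11 9 5)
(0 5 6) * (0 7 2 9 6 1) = (0 5 1)(2 9 6 7) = [5, 0, 9, 3, 4, 1, 7, 2, 8, 6]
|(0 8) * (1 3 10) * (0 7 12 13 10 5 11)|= 10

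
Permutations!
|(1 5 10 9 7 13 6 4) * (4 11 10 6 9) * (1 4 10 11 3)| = |(1 5 6 3)(7 13 9)| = 12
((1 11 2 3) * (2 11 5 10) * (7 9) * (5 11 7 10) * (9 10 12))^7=((1 11 7 10 2 3)(9 12))^7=(1 11 7 10 2 3)(9 12)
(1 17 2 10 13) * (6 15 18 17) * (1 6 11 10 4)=(1 11 10 13 6 15 18 17 2 4)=[0, 11, 4, 3, 1, 5, 15, 7, 8, 9, 13, 10, 12, 6, 14, 18, 16, 2, 17]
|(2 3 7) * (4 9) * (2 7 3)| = 2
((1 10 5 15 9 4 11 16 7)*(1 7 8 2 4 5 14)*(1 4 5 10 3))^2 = (2 15 10 4 16)(5 9 14 11 8)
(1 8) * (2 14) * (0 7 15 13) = (0 7 15 13)(1 8)(2 14) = [7, 8, 14, 3, 4, 5, 6, 15, 1, 9, 10, 11, 12, 0, 2, 13]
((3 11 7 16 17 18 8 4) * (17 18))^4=((3 11 7 16 18 8 4))^4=(3 18 11 8 7 4 16)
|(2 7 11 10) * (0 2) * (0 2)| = 4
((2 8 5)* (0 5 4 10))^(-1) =((0 5 2 8 4 10))^(-1) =(0 10 4 8 2 5)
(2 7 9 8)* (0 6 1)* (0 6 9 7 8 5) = (0 9 5)(1 6)(2 8) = [9, 6, 8, 3, 4, 0, 1, 7, 2, 5]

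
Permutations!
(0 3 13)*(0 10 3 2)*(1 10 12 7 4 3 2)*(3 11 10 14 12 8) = [1, 14, 0, 13, 11, 5, 6, 4, 3, 9, 2, 10, 7, 8, 12] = (0 1 14 12 7 4 11 10 2)(3 13 8)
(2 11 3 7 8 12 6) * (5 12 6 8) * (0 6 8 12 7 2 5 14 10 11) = (0 6 5 7 14 10 11 3 2) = [6, 1, 0, 2, 4, 7, 5, 14, 8, 9, 11, 3, 12, 13, 10]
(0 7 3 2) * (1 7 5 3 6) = (0 5 3 2)(1 7 6) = [5, 7, 0, 2, 4, 3, 1, 6]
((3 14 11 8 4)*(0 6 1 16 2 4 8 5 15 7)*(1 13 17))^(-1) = (0 7 15 5 11 14 3 4 2 16 1 17 13 6) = ((0 6 13 17 1 16 2 4 3 14 11 5 15 7))^(-1)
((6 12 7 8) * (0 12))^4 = ((0 12 7 8 6))^4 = (0 6 8 7 12)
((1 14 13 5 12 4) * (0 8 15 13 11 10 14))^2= (0 15 5 4)(1 8 13 12)(10 11 14)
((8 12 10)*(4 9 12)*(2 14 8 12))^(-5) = ((2 14 8 4 9)(10 12))^(-5) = (14)(10 12)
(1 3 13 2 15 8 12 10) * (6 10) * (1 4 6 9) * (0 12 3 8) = (0 12 9 1 8 3 13 2 15)(4 6 10) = [12, 8, 15, 13, 6, 5, 10, 7, 3, 1, 4, 11, 9, 2, 14, 0]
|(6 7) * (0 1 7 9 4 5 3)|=|(0 1 7 6 9 4 5 3)|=8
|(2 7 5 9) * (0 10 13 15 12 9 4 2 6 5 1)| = 12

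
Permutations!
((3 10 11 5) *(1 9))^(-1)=(1 9)(3 5 11 10)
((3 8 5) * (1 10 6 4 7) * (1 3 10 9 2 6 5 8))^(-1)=(1 3 7 4 6 2 9)(5 10)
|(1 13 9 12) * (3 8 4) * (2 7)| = |(1 13 9 12)(2 7)(3 8 4)| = 12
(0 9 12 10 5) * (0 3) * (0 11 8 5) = (0 9 12 10)(3 11 8 5) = [9, 1, 2, 11, 4, 3, 6, 7, 5, 12, 0, 8, 10]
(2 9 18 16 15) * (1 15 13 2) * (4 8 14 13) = [0, 15, 9, 3, 8, 5, 6, 7, 14, 18, 10, 11, 12, 2, 13, 1, 4, 17, 16] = (1 15)(2 9 18 16 4 8 14 13)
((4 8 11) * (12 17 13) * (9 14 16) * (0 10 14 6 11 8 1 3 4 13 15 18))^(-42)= (0 11)(6 18)(9 15)(10 13)(12 14)(16 17)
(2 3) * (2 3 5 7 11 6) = (2 5 7 11 6) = [0, 1, 5, 3, 4, 7, 2, 11, 8, 9, 10, 6]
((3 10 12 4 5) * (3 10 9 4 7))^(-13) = ((3 9 4 5 10 12 7))^(-13) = (3 9 4 5 10 12 7)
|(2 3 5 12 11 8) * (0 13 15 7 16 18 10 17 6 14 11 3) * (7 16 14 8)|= 30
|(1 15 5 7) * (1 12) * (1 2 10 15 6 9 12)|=|(1 6 9 12 2 10 15 5 7)|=9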